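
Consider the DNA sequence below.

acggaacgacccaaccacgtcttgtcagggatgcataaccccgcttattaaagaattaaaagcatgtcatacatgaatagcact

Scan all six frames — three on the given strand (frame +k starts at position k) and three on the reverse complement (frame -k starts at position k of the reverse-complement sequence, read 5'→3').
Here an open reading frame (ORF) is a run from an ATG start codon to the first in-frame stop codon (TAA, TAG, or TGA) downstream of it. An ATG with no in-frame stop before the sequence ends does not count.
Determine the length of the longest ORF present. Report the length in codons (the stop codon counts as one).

Reverse complement (5'→3'): AGTGCTATTCATGTATGACATGCTTTTAATTCTTTAATAAGCGGGGTTATGCATCCCTGACAAGACGTGGTTGGGTCGTTCCGT
Frame +1: ACG GAA CGA CCC AAC CAC GTC TTG TCA GGG ATG CAT AAC CCC GCT TAT TAA AGA ATT AAA AGC ATG TCA TAC ATG AAT AGC ACT — ATG at 31, stop TAA at 49 → 21 nt.
Frame +2: CGG AAC GAC CCA ACC ACG TCT TGT CAG GGA TGC ATA ACC CCG CTT ATT AAA GAA TTA AAA GCA TGT CAT ACA TGA ATA GCA — no ATG→stop ORF.
Frame +3: GGA ACG ACC CAA CCA CGT CTT GTC AGG GAT GCA TAA CCC CGC TTA TTA AAG AAT TAA AAG CAT GTC ATA CAT GAA TAG CAC — no ATG→stop ORF.
Frame -1: AGT GCT ATT CAT GTA TGA CAT GCT TTT AAT TCT TTA ATA AGC GGG GTT ATG CAT CCC TGA CAA GAC GTG GTT GGG TCG TTC CGT — ATG at 49, stop TGA at 58 → 12 nt.
Frame -2: GTG CTA TTC ATG TAT GAC ATG CTT TTA ATT CTT TAA TAA GCG GGG TTA TGC ATC CCT GAC AAG ACG TGG TTG GGT CGT TCC — ATG at 11, stop TAA at 35 → 27 nt; ATG at 20, stop TAA at 35 → 18 nt.
Frame -3: TGC TAT TCA TGT ATG ACA TGC TTT TAA TTC TTT AAT AAG CGG GGT TAT GCA TCC CTG ACA AGA CGT GGT TGG GTC GTT CCG — ATG at 15, stop TAA at 27 → 15 nt.
Longest: frame -2, positions 11–37, 27 nt = 9 codons = 8 aa. → 9 codons.

9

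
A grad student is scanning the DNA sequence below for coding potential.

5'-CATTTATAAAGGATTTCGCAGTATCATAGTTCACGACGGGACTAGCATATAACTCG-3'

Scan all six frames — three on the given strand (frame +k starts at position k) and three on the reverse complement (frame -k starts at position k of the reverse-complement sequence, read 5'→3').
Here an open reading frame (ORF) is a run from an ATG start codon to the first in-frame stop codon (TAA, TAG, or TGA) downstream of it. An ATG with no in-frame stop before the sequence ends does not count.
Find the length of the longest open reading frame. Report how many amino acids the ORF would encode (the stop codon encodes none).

7

Reverse complement (5'→3'): CGAGTTATATGCTAGTCCCGTCGTGAACTATGATACTGCGAAATCCTTTATAAATG
Frame +1: CAT TTA TAA AGG ATT TCG CAG TAT CAT AGT TCA CGA CGG GAC TAG CAT ATA ACT — no ATG→stop ORF.
Frame +2: ATT TAT AAA GGA TTT CGC AGT ATC ATA GTT CAC GAC GGG ACT AGC ATA TAA CTC — no ATG→stop ORF.
Frame +3: TTT ATA AAG GAT TTC GCA GTA TCA TAG TTC ACG ACG GGA CTA GCA TAT AAC TCG — no ATG→stop ORF.
Frame -1: CGA GTT ATA TGC TAG TCC CGT CGT GAA CTA TGA TAC TGC GAA ATC CTT TAT AAA — no ATG→stop ORF.
Frame -2: GAG TTA TAT GCT AGT CCC GTC GTG AAC TAT GAT ACT GCG AAA TCC TTT ATA AAT — no ATG→stop ORF.
Frame -3: AGT TAT ATG CTA GTC CCG TCG TGA ACT ATG ATA CTG CGA AAT CCT TTA TAA ATG — ATG at 9, stop TGA at 24 → 18 nt; ATG at 30, stop TAA at 51 → 24 nt.
Longest: frame -3, positions 30–53, 24 nt = 8 codons = 7 aa. → 7 amino acids.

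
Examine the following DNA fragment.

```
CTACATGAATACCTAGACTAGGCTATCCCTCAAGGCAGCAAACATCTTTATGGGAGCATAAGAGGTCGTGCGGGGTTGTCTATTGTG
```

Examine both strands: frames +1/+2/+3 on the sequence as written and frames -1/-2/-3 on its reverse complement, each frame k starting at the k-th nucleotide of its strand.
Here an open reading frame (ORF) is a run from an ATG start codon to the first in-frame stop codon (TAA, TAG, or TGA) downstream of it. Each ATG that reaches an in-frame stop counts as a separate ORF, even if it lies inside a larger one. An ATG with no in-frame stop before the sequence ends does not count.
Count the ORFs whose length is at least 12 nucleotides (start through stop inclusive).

4

Reverse complement (5'→3'): CACAATAGACAACCCCGCACGACCTCTTATGCTCCCATAAAGATGTTTGCTGCCTTGAGGGATAGCCTAGTCTAGGTATTCATGTAG
Frame +1: CTA CAT GAA TAC CTA GAC TAG GCT ATC CCT CAA GGC AGC AAA CAT CTT TAT GGG AGC ATA AGA GGT CGT GCG GGG TTG TCT ATT GTG — no ATG→stop ORF.
Frame +2: TAC ATG AAT ACC TAG ACT AGG CTA TCC CTC AAG GCA GCA AAC ATC TTT ATG GGA GCA TAA GAG GTC GTG CGG GGT TGT CTA TTG — ATG at 5, stop TAG at 14 → 12 nt; ATG at 50, stop TAA at 59 → 12 nt.
Frame +3: ACA TGA ATA CCT AGA CTA GGC TAT CCC TCA AGG CAG CAA ACA TCT TTA TGG GAG CAT AAG AGG TCG TGC GGG GTT GTC TAT TGT — no ATG→stop ORF.
Frame -1: CAC AAT AGA CAA CCC CGC ACG ACC TCT TAT GCT CCC ATA AAG ATG TTT GCT GCC TTG AGG GAT AGC CTA GTC TAG GTA TTC ATG TAG — ATG at 43, stop TAG at 73 → 33 nt; ATG at 82, stop TAG at 85 → 6 nt.
Frame -2: ACA ATA GAC AAC CCC GCA CGA CCT CTT ATG CTC CCA TAA AGA TGT TTG CTG CCT TGA GGG ATA GCC TAG TCT AGG TAT TCA TGT — ATG at 29, stop TAA at 38 → 12 nt.
Frame -3: CAA TAG ACA ACC CCG CAC GAC CTC TTA TGC TCC CAT AAA GAT GTT TGC TGC CTT GAG GGA TAG CCT AGT CTA GGT ATT CAT GTA — no ATG→stop ORF.
ORFs ≥ 12 nucleotides: frame +2 5–16 (12 nucleotides), frame +2 50–61 (12 nucleotides), frame -1 43–75 (33 nucleotides), frame -2 29–40 (12 nucleotides). Count = 4.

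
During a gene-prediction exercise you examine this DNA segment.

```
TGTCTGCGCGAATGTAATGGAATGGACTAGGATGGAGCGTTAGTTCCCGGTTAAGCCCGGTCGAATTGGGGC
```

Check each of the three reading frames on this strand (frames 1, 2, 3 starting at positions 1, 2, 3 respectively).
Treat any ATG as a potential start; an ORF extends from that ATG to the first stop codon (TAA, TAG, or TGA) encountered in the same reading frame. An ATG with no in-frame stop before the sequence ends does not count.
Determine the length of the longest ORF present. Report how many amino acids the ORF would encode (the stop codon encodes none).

Frame 1: TGT CTG CGC GAA TGT AAT GGA ATG GAC TAG GAT GGA GCG TTA GTT CCC GGT TAA GCC CGG TCG AAT TGG GGC — ATG at 22, stop TAG at 28 → 9 nt.
Frame 2: GTC TGC GCG AAT GTA ATG GAA TGG ACT AGG ATG GAG CGT TAG TTC CCG GTT AAG CCC GGT CGA ATT GGG — ATG at 17, stop TAG at 41 → 27 nt; ATG at 32, stop TAG at 41 → 12 nt.
Frame 3: TCT GCG CGA ATG TAA TGG AAT GGA CTA GGA TGG AGC GTT AGT TCC CGG TTA AGC CCG GTC GAA TTG GGG — ATG at 12, stop TAA at 15 → 6 nt.
Longest: frame 2, positions 17–43, 27 nt = 9 codons = 8 aa. → 8 amino acids.

8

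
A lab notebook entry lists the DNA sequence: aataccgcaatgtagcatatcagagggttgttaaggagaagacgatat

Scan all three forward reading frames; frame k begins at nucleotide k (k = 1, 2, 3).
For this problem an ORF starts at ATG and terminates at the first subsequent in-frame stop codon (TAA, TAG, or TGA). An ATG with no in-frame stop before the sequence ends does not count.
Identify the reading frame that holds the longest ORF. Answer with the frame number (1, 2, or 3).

1

Frame 1: AAT ACC GCA ATG TAG CAT ATC AGA GGG TTG TTA AGG AGA AGA CGA TAT — ATG at 10, stop TAG at 13 → 6 nt.
Frame 2: ATA CCG CAA TGT AGC ATA TCA GAG GGT TGT TAA GGA GAA GAC GAT — no ATG→stop ORF.
Frame 3: TAC CGC AAT GTA GCA TAT CAG AGG GTT GTT AAG GAG AAG ACG ATA — no ATG→stop ORF.
Longest ORF is 6 nt in frame 1 (positions 10–15).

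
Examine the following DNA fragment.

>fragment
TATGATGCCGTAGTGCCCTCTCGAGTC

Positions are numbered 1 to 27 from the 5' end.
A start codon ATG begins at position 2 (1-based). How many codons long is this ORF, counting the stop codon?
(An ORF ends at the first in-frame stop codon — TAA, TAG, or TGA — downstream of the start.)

4

Codons from position 2: ATG (2–4), ATG (5–7), CCG (8–10), TAG (11–13).
TAG is the first in-frame stop; that's 4 codons including the stop.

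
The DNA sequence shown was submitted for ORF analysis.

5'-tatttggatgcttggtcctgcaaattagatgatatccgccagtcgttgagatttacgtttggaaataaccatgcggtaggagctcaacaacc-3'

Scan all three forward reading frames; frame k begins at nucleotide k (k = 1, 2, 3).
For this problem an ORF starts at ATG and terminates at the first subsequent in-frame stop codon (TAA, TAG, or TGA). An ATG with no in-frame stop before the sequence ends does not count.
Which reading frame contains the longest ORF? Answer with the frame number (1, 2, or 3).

Frame 1: TAT TTG GAT GCT TGG TCC TGC AAA TTA GAT GAT ATC CGC CAG TCG TTG AGA TTT ACG TTT GGA AAT AAC CAT GCG GTA GGA GCT CAA CAA — no ATG→stop ORF.
Frame 2: ATT TGG ATG CTT GGT CCT GCA AAT TAG ATG ATA TCC GCC AGT CGT TGA GAT TTA CGT TTG GAA ATA ACC ATG CGG TAG GAG CTC AAC AAC — ATG at 8, stop TAG at 26 → 21 nt; ATG at 29, stop TGA at 47 → 21 nt; ATG at 71, stop TAG at 77 → 9 nt.
Frame 3: TTT GGA TGC TTG GTC CTG CAA ATT AGA TGA TAT CCG CCA GTC GTT GAG ATT TAC GTT TGG AAA TAA CCA TGC GGT AGG AGC TCA ACA ACC — no ATG→stop ORF.
Longest ORF is 21 nt in frame 2 (positions 8–28).

2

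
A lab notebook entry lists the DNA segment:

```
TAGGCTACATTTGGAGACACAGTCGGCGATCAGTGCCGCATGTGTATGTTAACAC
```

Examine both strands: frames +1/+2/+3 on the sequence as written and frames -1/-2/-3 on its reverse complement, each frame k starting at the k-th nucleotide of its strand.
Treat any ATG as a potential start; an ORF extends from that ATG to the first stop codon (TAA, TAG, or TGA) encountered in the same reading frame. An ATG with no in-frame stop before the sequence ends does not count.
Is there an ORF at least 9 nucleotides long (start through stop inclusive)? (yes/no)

Reverse complement (5'→3'): GTGTTAACATACACATGCGGCACTGATCGCCGACTGTGTCTCCAAATGTAGCCTA
Frame +1: TAG GCT ACA TTT GGA GAC ACA GTC GGC GAT CAG TGC CGC ATG TGT ATG TTA ACA — no ATG→stop ORF.
Frame +2: AGG CTA CAT TTG GAG ACA CAG TCG GCG ATC AGT GCC GCA TGT GTA TGT TAA CAC — no ATG→stop ORF.
Frame +3: GGC TAC ATT TGG AGA CAC AGT CGG CGA TCA GTG CCG CAT GTG TAT GTT AAC — no ATG→stop ORF.
Frame -1: GTG TTA ACA TAC ACA TGC GGC ACT GAT CGC CGA CTG TGT CTC CAA ATG TAG CCT — ATG at 46, stop TAG at 49 → 6 nt.
Frame -2: TGT TAA CAT ACA CAT GCG GCA CTG ATC GCC GAC TGT GTC TCC AAA TGT AGC CTA — no ATG→stop ORF.
Frame -3: GTT AAC ATA CAC ATG CGG CAC TGA TCG CCG ACT GTG TCT CCA AAT GTA GCC — ATG at 15, stop TGA at 24 → 12 nt.
Frame -3 has an ORF of 12 nucleotides (positions 15–26) ≥ 9, so yes.

yes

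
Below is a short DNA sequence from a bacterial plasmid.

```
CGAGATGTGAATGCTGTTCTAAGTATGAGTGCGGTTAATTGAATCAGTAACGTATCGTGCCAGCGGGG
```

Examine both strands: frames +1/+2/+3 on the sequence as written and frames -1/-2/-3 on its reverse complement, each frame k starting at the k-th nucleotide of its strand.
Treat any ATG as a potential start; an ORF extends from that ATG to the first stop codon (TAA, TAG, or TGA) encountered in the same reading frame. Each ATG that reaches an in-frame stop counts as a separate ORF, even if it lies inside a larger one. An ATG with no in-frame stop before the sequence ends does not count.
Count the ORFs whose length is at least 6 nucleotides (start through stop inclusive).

Reverse complement (5'→3'): CCCCGCTGGCACGATACGTTACTGATTCAATTAACCGCACTCATACTTAGAACAGCATTCACATCTCG
Frame +1: CGA GAT GTG AAT GCT GTT CTA AGT ATG AGT GCG GTT AAT TGA ATC AGT AAC GTA TCG TGC CAG CGG — ATG at 25, stop TGA at 40 → 18 nt.
Frame +2: GAG ATG TGA ATG CTG TTC TAA GTA TGA GTG CGG TTA ATT GAA TCA GTA ACG TAT CGT GCC AGC GGG — ATG at 5, stop TGA at 8 → 6 nt; ATG at 11, stop TAA at 20 → 12 nt.
Frame +3: AGA TGT GAA TGC TGT TCT AAG TAT GAG TGC GGT TAA TTG AAT CAG TAA CGT ATC GTG CCA GCG GGG — no ATG→stop ORF.
Frame -1: CCC CGC TGG CAC GAT ACG TTA CTG ATT CAA TTA ACC GCA CTC ATA CTT AGA ACA GCA TTC ACA TCT — no ATG→stop ORF.
Frame -2: CCC GCT GGC ACG ATA CGT TAC TGA TTC AAT TAA CCG CAC TCA TAC TTA GAA CAG CAT TCA CAT CTC — no ATG→stop ORF.
Frame -3: CCG CTG GCA CGA TAC GTT ACT GAT TCA ATT AAC CGC ACT CAT ACT TAG AAC AGC ATT CAC ATC TCG — no ATG→stop ORF.
ORFs ≥ 6 nucleotides: frame +1 25–42 (18 nucleotides), frame +2 5–10 (6 nucleotides), frame +2 11–22 (12 nucleotides). Count = 3.

3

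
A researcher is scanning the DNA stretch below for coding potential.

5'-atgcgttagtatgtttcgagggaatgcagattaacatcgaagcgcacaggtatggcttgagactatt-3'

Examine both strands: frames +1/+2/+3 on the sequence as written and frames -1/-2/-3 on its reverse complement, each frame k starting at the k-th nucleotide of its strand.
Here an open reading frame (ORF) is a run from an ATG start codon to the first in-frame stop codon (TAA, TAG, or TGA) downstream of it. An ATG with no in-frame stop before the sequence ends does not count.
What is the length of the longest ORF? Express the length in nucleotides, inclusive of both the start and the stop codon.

24

Reverse complement (5'→3'): AATAGTCTCAAGCCATACCTGTGCGCTTCGATGTTAATCTGCATTCCCTCGAAACATACTAACGCAT
Frame +1: ATG CGT TAG TAT GTT TCG AGG GAA TGC AGA TTA ACA TCG AAG CGC ACA GGT ATG GCT TGA GAC TAT — ATG at 1, stop TAG at 7 → 9 nt; ATG at 52, stop TGA at 58 → 9 nt.
Frame +2: TGC GTT AGT ATG TTT CGA GGG AAT GCA GAT TAA CAT CGA AGC GCA CAG GTA TGG CTT GAG ACT ATT — ATG at 11, stop TAA at 32 → 24 nt.
Frame +3: GCG TTA GTA TGT TTC GAG GGA ATG CAG ATT AAC ATC GAA GCG CAC AGG TAT GGC TTG AGA CTA — no ATG→stop ORF.
Frame -1: AAT AGT CTC AAG CCA TAC CTG TGC GCT TCG ATG TTA ATC TGC ATT CCC TCG AAA CAT ACT AAC GCA — no ATG→stop ORF.
Frame -2: ATA GTC TCA AGC CAT ACC TGT GCG CTT CGA TGT TAA TCT GCA TTC CCT CGA AAC ATA CTA ACG CAT — no ATG→stop ORF.
Frame -3: TAG TCT CAA GCC ATA CCT GTG CGC TTC GAT GTT AAT CTG CAT TCC CTC GAA ACA TAC TAA CGC — no ATG→stop ORF.
Longest: frame +2, positions 11–34, 24 nt = 8 codons = 7 aa. → 24 nucleotides.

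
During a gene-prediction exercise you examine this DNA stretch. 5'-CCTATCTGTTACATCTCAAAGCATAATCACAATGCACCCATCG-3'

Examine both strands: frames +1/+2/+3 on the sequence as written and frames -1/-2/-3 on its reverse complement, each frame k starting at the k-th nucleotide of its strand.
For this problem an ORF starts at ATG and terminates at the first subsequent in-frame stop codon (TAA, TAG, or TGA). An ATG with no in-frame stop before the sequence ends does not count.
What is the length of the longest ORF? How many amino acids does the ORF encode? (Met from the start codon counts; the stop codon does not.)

4

Reverse complement (5'→3'): CGATGGGTGCATTGTGATTATGCTTTGAGATGTAACAGATAGG
Frame +1: CCT ATC TGT TAC ATC TCA AAG CAT AAT CAC AAT GCA CCC ATC — no ATG→stop ORF.
Frame +2: CTA TCT GTT ACA TCT CAA AGC ATA ATC ACA ATG CAC CCA TCG — no ATG→stop ORF.
Frame +3: TAT CTG TTA CAT CTC AAA GCA TAA TCA CAA TGC ACC CAT — no ATG→stop ORF.
Frame -1: CGA TGG GTG CAT TGT GAT TAT GCT TTG AGA TGT AAC AGA TAG — no ATG→stop ORF.
Frame -2: GAT GGG TGC ATT GTG ATT ATG CTT TGA GAT GTA ACA GAT AGG — ATG at 20, stop TGA at 26 → 9 nt.
Frame -3: ATG GGT GCA TTG TGA TTA TGC TTT GAG ATG TAA CAG ATA — ATG at 3, stop TGA at 15 → 15 nt; ATG at 30, stop TAA at 33 → 6 nt.
Longest: frame -3, positions 3–17, 15 nt = 5 codons = 4 aa. → 4 amino acids.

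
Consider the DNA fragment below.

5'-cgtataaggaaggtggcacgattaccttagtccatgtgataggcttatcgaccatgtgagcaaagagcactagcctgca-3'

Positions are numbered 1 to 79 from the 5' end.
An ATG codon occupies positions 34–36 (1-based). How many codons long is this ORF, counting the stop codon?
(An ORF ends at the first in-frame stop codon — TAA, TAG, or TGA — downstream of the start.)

Codons from position 34: ATG (34–36), TGA (37–39).
TGA is the first in-frame stop; that's 2 codons including the stop.

2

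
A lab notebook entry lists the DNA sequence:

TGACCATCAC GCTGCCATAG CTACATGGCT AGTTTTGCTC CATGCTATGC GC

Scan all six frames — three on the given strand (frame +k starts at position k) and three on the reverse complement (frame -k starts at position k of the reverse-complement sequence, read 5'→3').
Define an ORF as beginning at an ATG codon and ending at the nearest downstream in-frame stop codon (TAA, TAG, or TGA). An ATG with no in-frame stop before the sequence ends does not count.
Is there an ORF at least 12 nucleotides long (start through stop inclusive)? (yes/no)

Reverse complement (5'→3'): GCGCATAGCATGGAGCAAAACTAGCCATGTAGCTATGGCAGCGTGATGGTCA
Frame +1: TGA CCA TCA CGC TGC CAT AGC TAC ATG GCT AGT TTT GCT CCA TGC TAT GCG — no ATG→stop ORF.
Frame +2: GAC CAT CAC GCT GCC ATA GCT ACA TGG CTA GTT TTG CTC CAT GCT ATG CGC — no ATG→stop ORF.
Frame +3: ACC ATC ACG CTG CCA TAG CTA CAT GGC TAG TTT TGC TCC ATG CTA TGC — no ATG→stop ORF.
Frame -1: GCG CAT AGC ATG GAG CAA AAC TAG CCA TGT AGC TAT GGC AGC GTG ATG GTC — ATG at 10, stop TAG at 22 → 15 nt.
Frame -2: CGC ATA GCA TGG AGC AAA ACT AGC CAT GTA GCT ATG GCA GCG TGA TGG TCA — ATG at 35, stop TGA at 44 → 12 nt.
Frame -3: GCA TAG CAT GGA GCA AAA CTA GCC ATG TAG CTA TGG CAG CGT GAT GGT — ATG at 27, stop TAG at 30 → 6 nt.
Frame -1 has an ORF of 15 nucleotides (positions 10–24) ≥ 12, so yes.

yes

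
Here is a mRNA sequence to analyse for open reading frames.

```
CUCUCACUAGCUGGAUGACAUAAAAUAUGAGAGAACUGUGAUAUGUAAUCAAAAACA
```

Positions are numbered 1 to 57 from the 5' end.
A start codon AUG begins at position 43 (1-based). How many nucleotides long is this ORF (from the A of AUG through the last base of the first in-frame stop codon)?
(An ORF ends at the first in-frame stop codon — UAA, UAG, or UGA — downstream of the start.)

Codons from position 43: AUG (43–45), UAA (46–48).
UAA is the first in-frame stop; ORF spans 43–48, 6 nucleotides.

6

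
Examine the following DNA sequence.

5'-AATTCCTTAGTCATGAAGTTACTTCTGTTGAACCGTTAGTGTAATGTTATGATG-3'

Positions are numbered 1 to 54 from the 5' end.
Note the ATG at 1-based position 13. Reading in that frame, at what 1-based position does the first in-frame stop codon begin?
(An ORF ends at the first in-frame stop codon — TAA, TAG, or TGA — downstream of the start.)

37

Codons from position 13: ATG (13–15), AAG (16–18), TTA (19–21), CTT (22–24), CTG (25–27), TTG (28–30), AAC (31–33), CGT (34–36), TAG (37–39).
TAG is a stop codon; it begins at position 37.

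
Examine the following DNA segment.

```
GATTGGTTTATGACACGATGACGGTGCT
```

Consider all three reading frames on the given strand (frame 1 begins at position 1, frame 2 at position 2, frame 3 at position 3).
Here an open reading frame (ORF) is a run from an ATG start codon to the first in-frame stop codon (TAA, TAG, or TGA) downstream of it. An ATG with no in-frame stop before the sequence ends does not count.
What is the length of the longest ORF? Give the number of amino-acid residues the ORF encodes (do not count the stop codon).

Frame 1: GAT TGG TTT ATG ACA CGA TGA CGG TGC — ATG at 10, stop TGA at 19 → 12 nt.
Frame 2: ATT GGT TTA TGA CAC GAT GAC GGT GCT — no ATG→stop ORF.
Frame 3: TTG GTT TAT GAC ACG ATG ACG GTG — no ATG→stop ORF.
Longest: frame 1, positions 10–21, 12 nt = 4 codons = 3 aa. → 3 amino acids.

3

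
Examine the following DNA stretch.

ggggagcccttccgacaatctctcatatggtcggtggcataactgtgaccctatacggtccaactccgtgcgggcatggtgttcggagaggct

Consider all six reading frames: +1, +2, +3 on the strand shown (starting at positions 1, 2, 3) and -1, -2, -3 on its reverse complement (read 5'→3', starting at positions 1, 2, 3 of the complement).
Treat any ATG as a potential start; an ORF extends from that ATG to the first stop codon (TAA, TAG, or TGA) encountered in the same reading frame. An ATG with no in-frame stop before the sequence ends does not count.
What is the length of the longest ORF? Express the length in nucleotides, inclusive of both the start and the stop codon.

27

Reverse complement (5'→3'): AGCCTCTCCGAACACCATGCCCGCACGGAGTTGGACCGTATAGGGTCACAGTTATGCCACCGACCATATGAGAGATTGTCGGAAGGGCTCCCC
Frame +1: GGG GAG CCC TTC CGA CAA TCT CTC ATA TGG TCG GTG GCA TAA CTG TGA CCC TAT ACG GTC CAA CTC CGT GCG GGC ATG GTG TTC GGA GAG GCT — no ATG→stop ORF.
Frame +2: GGG AGC CCT TCC GAC AAT CTC TCA TAT GGT CGG TGG CAT AAC TGT GAC CCT ATA CGG TCC AAC TCC GTG CGG GCA TGG TGT TCG GAG AGG — no ATG→stop ORF.
Frame +3: GGA GCC CTT CCG ACA ATC TCT CAT ATG GTC GGT GGC ATA ACT GTG ACC CTA TAC GGT CCA ACT CCG TGC GGG CAT GGT GTT CGG AGA GGC — no ATG→stop ORF.
Frame -1: AGC CTC TCC GAA CAC CAT GCC CGC ACG GAG TTG GAC CGT ATA GGG TCA CAG TTA TGC CAC CGA CCA TAT GAG AGA TTG TCG GAA GGG CTC CCC — no ATG→stop ORF.
Frame -2: GCC TCT CCG AAC ACC ATG CCC GCA CGG AGT TGG ACC GTA TAG GGT CAC AGT TAT GCC ACC GAC CAT ATG AGA GAT TGT CGG AAG GGC TCC — ATG at 17, stop TAG at 41 → 27 nt.
Frame -3: CCT CTC CGA ACA CCA TGC CCG CAC GGA GTT GGA CCG TAT AGG GTC ACA GTT ATG CCA CCG ACC ATA TGA GAG ATT GTC GGA AGG GCT CCC — ATG at 54, stop TGA at 69 → 18 nt.
Longest: frame -2, positions 17–43, 27 nt = 9 codons = 8 aa. → 27 nucleotides.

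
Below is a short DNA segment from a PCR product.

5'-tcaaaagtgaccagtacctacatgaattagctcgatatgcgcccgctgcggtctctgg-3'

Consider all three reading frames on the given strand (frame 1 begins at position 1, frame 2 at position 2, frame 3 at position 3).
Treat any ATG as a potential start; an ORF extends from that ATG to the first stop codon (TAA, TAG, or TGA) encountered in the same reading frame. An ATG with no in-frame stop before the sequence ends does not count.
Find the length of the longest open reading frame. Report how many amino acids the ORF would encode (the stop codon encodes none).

2

Frame 1: TCA AAA GTG ACC AGT ACC TAC ATG AAT TAG CTC GAT ATG CGC CCG CTG CGG TCT CTG — ATG at 22, stop TAG at 28 → 9 nt.
Frame 2: CAA AAG TGA CCA GTA CCT ACA TGA ATT AGC TCG ATA TGC GCC CGC TGC GGT CTC TGG — no ATG→stop ORF.
Frame 3: AAA AGT GAC CAG TAC CTA CAT GAA TTA GCT CGA TAT GCG CCC GCT GCG GTC TCT — no ATG→stop ORF.
Longest: frame 1, positions 22–30, 9 nt = 3 codons = 2 aa. → 2 amino acids.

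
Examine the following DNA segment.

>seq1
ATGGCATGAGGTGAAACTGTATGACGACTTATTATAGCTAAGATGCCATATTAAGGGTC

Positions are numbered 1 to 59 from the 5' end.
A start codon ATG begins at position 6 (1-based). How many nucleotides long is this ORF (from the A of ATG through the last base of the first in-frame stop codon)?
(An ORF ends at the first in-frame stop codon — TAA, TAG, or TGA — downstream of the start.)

9

Codons from position 6: ATG (6–8), AGG (9–11), TGA (12–14).
TGA is the first in-frame stop; ORF spans 6–14, 9 nucleotides.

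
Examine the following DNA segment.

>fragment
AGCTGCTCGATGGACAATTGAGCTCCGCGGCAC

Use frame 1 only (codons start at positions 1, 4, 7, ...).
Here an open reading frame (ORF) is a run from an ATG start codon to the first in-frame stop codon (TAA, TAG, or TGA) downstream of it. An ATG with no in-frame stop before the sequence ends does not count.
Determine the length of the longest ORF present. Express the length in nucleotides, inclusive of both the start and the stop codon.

12

Frame 1: AGC TGC TCG ATG GAC AAT TGA GCT CCG CGG CAC — ATG at 10, stop TGA at 19 → 12 nt.
Longest: frame 1, positions 10–21, 12 nt = 4 codons = 3 aa. → 12 nucleotides.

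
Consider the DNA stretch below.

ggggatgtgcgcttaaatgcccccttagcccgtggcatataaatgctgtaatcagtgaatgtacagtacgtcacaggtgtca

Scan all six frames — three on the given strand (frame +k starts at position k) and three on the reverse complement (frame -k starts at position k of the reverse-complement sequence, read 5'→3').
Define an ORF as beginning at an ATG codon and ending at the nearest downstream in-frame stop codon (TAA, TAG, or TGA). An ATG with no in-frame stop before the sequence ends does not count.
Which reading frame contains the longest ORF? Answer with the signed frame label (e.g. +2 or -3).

+2

Reverse complement (5'→3'): TGACACCTGTGACGTACTGTACATTCACTGATTACAGCATTTATATGCCACGGGCTAAGGGGGCATTTAAGCGCACATCCCC
Frame +1: GGG GAT GTG CGC TTA AAT GCC CCC TTA GCC CGT GGC ATA TAA ATG CTG TAA TCA GTG AAT GTA CAG TAC GTC ACA GGT GTC — ATG at 43, stop TAA at 49 → 9 nt.
Frame +2: GGG ATG TGC GCT TAA ATG CCC CCT TAG CCC GTG GCA TAT AAA TGC TGT AAT CAG TGA ATG TAC AGT ACG TCA CAG GTG TCA — ATG at 5, stop TAA at 14 → 12 nt; ATG at 17, stop TAG at 26 → 12 nt.
Frame +3: GGA TGT GCG CTT AAA TGC CCC CTT AGC CCG TGG CAT ATA AAT GCT GTA ATC AGT GAA TGT ACA GTA CGT CAC AGG TGT — no ATG→stop ORF.
Frame -1: TGA CAC CTG TGA CGT ACT GTA CAT TCA CTG ATT ACA GCA TTT ATA TGC CAC GGG CTA AGG GGG CAT TTA AGC GCA CAT CCC — no ATG→stop ORF.
Frame -2: GAC ACC TGT GAC GTA CTG TAC ATT CAC TGA TTA CAG CAT TTA TAT GCC ACG GGC TAA GGG GGC ATT TAA GCG CAC ATC CCC — no ATG→stop ORF.
Frame -3: ACA CCT GTG ACG TAC TGT ACA TTC ACT GAT TAC AGC ATT TAT ATG CCA CGG GCT AAG GGG GCA TTT AAG CGC ACA TCC — no ATG→stop ORF.
Longest ORF is 12 nt in frame +2 (positions 5–16).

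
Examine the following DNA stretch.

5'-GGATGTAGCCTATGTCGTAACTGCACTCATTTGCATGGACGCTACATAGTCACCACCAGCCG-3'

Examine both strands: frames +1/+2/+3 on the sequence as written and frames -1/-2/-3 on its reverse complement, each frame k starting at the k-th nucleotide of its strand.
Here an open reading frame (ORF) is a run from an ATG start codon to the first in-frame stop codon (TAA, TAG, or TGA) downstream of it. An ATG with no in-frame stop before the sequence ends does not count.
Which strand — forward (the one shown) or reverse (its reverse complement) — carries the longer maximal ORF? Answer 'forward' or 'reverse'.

Reverse complement (5'→3'): CGGCTGGTGGTGACTATGTAGCGTCCATGCAAATGAGTGCAGTTACGACATAGGCTACATCC
Frame +1: GGA TGT AGC CTA TGT CGT AAC TGC ACT CAT TTG CAT GGA CGC TAC ATA GTC ACC ACC AGC — no ATG→stop ORF.
Frame +2: GAT GTA GCC TAT GTC GTA ACT GCA CTC ATT TGC ATG GAC GCT ACA TAG TCA CCA CCA GCC — ATG at 35, stop TAG at 47 → 15 nt.
Frame +3: ATG TAG CCT ATG TCG TAA CTG CAC TCA TTT GCA TGG ACG CTA CAT AGT CAC CAC CAG CCG — ATG at 3, stop TAG at 6 → 6 nt; ATG at 12, stop TAA at 18 → 9 nt.
Frame -1: CGG CTG GTG GTG ACT ATG TAG CGT CCA TGC AAA TGA GTG CAG TTA CGA CAT AGG CTA CAT — ATG at 16, stop TAG at 19 → 6 nt.
Frame -2: GGC TGG TGG TGA CTA TGT AGC GTC CAT GCA AAT GAG TGC AGT TAC GAC ATA GGC TAC ATC — no ATG→stop ORF.
Frame -3: GCT GGT GGT GAC TAT GTA GCG TCC ATG CAA ATG AGT GCA GTT ACG ACA TAG GCT ACA TCC — ATG at 27, stop TAG at 51 → 27 nt; ATG at 33, stop TAG at 51 → 21 nt.
Forward-strand max 15 nt; reverse-strand max 27 nt. The reverse strand has the longer ORF.

reverse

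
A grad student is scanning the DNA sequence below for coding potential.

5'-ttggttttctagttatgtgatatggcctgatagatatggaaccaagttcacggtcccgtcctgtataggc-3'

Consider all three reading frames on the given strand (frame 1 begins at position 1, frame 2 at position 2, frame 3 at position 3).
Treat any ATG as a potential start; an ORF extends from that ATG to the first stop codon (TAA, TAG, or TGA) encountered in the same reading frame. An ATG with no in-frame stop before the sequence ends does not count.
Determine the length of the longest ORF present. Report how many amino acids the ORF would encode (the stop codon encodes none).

10

Frame 1: TTG GTT TTC TAG TTA TGT GAT ATG GCC TGA TAG ATA TGG AAC CAA GTT CAC GGT CCC GTC CTG TAT AGG — ATG at 22, stop TGA at 28 → 9 nt.
Frame 2: TGG TTT TCT AGT TAT GTG ATA TGG CCT GAT AGA TAT GGA ACC AAG TTC ACG GTC CCG TCC TGT ATA GGC — no ATG→stop ORF.
Frame 3: GGT TTT CTA GTT ATG TGA TAT GGC CTG ATA GAT ATG GAA CCA AGT TCA CGG TCC CGT CCT GTA TAG — ATG at 15, stop TGA at 18 → 6 nt; ATG at 36, stop TAG at 66 → 33 nt.
Longest: frame 3, positions 36–68, 33 nt = 11 codons = 10 aa. → 10 amino acids.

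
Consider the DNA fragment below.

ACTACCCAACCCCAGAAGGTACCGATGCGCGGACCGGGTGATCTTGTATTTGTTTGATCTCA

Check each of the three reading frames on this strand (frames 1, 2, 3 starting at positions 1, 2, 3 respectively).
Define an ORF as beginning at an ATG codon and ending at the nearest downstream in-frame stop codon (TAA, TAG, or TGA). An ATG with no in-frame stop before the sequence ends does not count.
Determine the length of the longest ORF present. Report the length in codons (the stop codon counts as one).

11

Frame 1: ACT ACC CAA CCC CAG AAG GTA CCG ATG CGC GGA CCG GGT GAT CTT GTA TTT GTT TGA TCT — ATG at 25, stop TGA at 55 → 33 nt.
Frame 2: CTA CCC AAC CCC AGA AGG TAC CGA TGC GCG GAC CGG GTG ATC TTG TAT TTG TTT GAT CTC — no ATG→stop ORF.
Frame 3: TAC CCA ACC CCA GAA GGT ACC GAT GCG CGG ACC GGG TGA TCT TGT ATT TGT TTG ATC TCA — no ATG→stop ORF.
Longest: frame 1, positions 25–57, 33 nt = 11 codons = 10 aa. → 11 codons.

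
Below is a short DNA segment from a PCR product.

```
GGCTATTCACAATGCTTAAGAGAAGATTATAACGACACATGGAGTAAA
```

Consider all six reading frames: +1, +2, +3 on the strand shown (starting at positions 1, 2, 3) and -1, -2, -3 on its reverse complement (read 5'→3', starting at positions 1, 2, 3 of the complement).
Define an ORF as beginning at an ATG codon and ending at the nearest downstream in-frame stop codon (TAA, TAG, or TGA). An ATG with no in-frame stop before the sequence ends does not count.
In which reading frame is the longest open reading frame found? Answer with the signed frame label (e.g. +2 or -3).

+3

Reverse complement (5'→3'): TTTACTCCATGTGTCGTTATAATCTTCTCTTAAGCATTGTGAATAGCC
Frame +1: GGC TAT TCA CAA TGC TTA AGA GAA GAT TAT AAC GAC ACA TGG AGT AAA — no ATG→stop ORF.
Frame +2: GCT ATT CAC AAT GCT TAA GAG AAG ATT ATA ACG ACA CAT GGA GTA — no ATG→stop ORF.
Frame +3: CTA TTC ACA ATG CTT AAG AGA AGA TTA TAA CGA CAC ATG GAG TAA — ATG at 12, stop TAA at 30 → 21 nt; ATG at 39, stop TAA at 45 → 9 nt.
Frame -1: TTT ACT CCA TGT GTC GTT ATA ATC TTC TCT TAA GCA TTG TGA ATA GCC — no ATG→stop ORF.
Frame -2: TTA CTC CAT GTG TCG TTA TAA TCT TCT CTT AAG CAT TGT GAA TAG — no ATG→stop ORF.
Frame -3: TAC TCC ATG TGT CGT TAT AAT CTT CTC TTA AGC ATT GTG AAT AGC — no ATG→stop ORF.
Longest ORF is 21 nt in frame +3 (positions 12–32).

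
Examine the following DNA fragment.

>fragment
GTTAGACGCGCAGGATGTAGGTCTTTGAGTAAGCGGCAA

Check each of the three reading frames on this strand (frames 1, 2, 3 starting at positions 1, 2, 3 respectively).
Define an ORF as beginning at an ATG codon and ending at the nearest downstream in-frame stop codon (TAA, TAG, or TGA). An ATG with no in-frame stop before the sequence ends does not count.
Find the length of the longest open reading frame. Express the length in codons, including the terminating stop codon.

Frame 1: GTT AGA CGC GCA GGA TGT AGG TCT TTG AGT AAG CGG CAA — no ATG→stop ORF.
Frame 2: TTA GAC GCG CAG GAT GTA GGT CTT TGA GTA AGC GGC — no ATG→stop ORF.
Frame 3: TAG ACG CGC AGG ATG TAG GTC TTT GAG TAA GCG GCA — ATG at 15, stop TAG at 18 → 6 nt.
Longest: frame 3, positions 15–20, 6 nt = 2 codons = 1 aa. → 2 codons.

2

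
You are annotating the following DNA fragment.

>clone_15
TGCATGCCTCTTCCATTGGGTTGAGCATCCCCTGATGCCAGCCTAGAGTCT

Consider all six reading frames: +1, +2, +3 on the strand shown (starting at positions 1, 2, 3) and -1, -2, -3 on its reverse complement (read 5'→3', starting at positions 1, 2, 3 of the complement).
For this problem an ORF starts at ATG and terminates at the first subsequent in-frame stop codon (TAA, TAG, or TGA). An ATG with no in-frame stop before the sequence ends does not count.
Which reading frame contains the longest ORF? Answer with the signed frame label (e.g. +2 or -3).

+1

Reverse complement (5'→3'): AGACTCTAGGCTGGCATCAGGGGATGCTCAACCCAATGGAAGAGGCATGCA
Frame +1: TGC ATG CCT CTT CCA TTG GGT TGA GCA TCC CCT GAT GCC AGC CTA GAG TCT — ATG at 4, stop TGA at 22 → 21 nt.
Frame +2: GCA TGC CTC TTC CAT TGG GTT GAG CAT CCC CTG ATG CCA GCC TAG AGT — ATG at 35, stop TAG at 44 → 12 nt.
Frame +3: CAT GCC TCT TCC ATT GGG TTG AGC ATC CCC TGA TGC CAG CCT AGA GTC — no ATG→stop ORF.
Frame -1: AGA CTC TAG GCT GGC ATC AGG GGA TGC TCA ACC CAA TGG AAG AGG CAT GCA — no ATG→stop ORF.
Frame -2: GAC TCT AGG CTG GCA TCA GGG GAT GCT CAA CCC AAT GGA AGA GGC ATG — no ATG→stop ORF.
Frame -3: ACT CTA GGC TGG CAT CAG GGG ATG CTC AAC CCA ATG GAA GAG GCA TGC — no ATG→stop ORF.
Longest ORF is 21 nt in frame +1 (positions 4–24).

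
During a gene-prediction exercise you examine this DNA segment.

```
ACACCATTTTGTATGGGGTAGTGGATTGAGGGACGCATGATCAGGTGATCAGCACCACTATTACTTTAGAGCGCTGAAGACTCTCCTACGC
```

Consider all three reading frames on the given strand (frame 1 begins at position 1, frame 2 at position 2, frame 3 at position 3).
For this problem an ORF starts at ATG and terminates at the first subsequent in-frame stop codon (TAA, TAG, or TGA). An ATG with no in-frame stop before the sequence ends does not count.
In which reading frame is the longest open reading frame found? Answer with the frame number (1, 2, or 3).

1

Frame 1: ACA CCA TTT TGT ATG GGG TAG TGG ATT GAG GGA CGC ATG ATC AGG TGA TCA GCA CCA CTA TTA CTT TAG AGC GCT GAA GAC TCT CCT ACG — ATG at 13, stop TAG at 19 → 9 nt; ATG at 37, stop TGA at 46 → 12 nt.
Frame 2: CAC CAT TTT GTA TGG GGT AGT GGA TTG AGG GAC GCA TGA TCA GGT GAT CAG CAC CAC TAT TAC TTT AGA GCG CTG AAG ACT CTC CTA CGC — no ATG→stop ORF.
Frame 3: ACC ATT TTG TAT GGG GTA GTG GAT TGA GGG ACG CAT GAT CAG GTG ATC AGC ACC ACT ATT ACT TTA GAG CGC TGA AGA CTC TCC TAC — no ATG→stop ORF.
Longest ORF is 12 nt in frame 1 (positions 37–48).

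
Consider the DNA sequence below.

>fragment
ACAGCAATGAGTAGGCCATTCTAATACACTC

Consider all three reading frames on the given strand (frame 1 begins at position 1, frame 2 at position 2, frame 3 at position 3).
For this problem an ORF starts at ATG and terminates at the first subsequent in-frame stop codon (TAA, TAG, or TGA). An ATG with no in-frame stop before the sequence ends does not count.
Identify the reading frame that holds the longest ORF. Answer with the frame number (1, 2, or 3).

1

Frame 1: ACA GCA ATG AGT AGG CCA TTC TAA TAC ACT — ATG at 7, stop TAA at 22 → 18 nt.
Frame 2: CAG CAA TGA GTA GGC CAT TCT AAT ACA CTC — no ATG→stop ORF.
Frame 3: AGC AAT GAG TAG GCC ATT CTA ATA CAC — no ATG→stop ORF.
Longest ORF is 18 nt in frame 1 (positions 7–24).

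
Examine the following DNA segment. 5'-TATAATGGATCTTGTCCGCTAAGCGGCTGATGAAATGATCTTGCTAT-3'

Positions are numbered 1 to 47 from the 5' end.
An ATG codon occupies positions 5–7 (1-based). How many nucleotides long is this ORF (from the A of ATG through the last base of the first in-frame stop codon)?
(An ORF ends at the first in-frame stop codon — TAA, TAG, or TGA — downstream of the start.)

18

Codons from position 5: ATG (5–7), GAT (8–10), CTT (11–13), GTC (14–16), CGC (17–19), TAA (20–22).
TAA is the first in-frame stop; ORF spans 5–22, 18 nucleotides.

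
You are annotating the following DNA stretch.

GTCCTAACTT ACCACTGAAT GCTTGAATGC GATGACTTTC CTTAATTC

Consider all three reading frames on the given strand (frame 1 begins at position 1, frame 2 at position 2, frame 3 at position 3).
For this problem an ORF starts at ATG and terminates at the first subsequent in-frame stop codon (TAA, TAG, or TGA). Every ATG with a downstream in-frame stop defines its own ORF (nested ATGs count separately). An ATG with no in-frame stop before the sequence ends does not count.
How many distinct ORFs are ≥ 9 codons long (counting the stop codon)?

Frame 1: GTC CTA ACT TAC CAC TGA ATG CTT GAA TGC GAT GAC TTT CCT TAA TTC — ATG at 19, stop TAA at 43 → 27 nt.
Frame 2: TCC TAA CTT ACC ACT GAA TGC TTG AAT GCG ATG ACT TTC CTT AAT — no ATG→stop ORF.
Frame 3: CCT AAC TTA CCA CTG AAT GCT TGA ATG CGA TGA CTT TCC TTA ATT — ATG at 27, stop TGA at 33 → 9 nt.
ORFs ≥ 9 codons: frame 1 19–45 (9 codons). Count = 1.

1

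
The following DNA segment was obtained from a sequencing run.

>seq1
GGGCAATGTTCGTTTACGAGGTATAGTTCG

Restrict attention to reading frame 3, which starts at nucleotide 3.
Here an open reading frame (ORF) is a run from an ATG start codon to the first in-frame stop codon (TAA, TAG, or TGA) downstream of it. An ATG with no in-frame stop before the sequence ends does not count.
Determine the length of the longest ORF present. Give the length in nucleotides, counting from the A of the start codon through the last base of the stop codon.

Frame 3: GCA ATG TTC GTT TAC GAG GTA TAG TTC — ATG at 6, stop TAG at 24 → 21 nt.
Longest: frame 3, positions 6–26, 21 nt = 7 codons = 6 aa. → 21 nucleotides.

21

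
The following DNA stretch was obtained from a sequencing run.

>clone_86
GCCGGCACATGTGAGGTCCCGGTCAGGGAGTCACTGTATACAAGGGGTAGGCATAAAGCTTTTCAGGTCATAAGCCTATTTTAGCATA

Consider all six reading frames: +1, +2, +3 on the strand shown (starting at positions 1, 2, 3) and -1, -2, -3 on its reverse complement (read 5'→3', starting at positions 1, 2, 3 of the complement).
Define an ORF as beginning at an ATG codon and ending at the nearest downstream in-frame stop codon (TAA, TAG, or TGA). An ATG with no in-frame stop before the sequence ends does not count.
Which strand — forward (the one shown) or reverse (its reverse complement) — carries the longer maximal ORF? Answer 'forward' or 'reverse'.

reverse

Reverse complement (5'→3'): TATGCTAAAATAGGCTTATGACCTGAAAAGCTTTATGCCTACCCCTTGTATACAGTGACTCCCTGACCGGGACCTCACATGTGCCGGC
Frame +1: GCC GGC ACA TGT GAG GTC CCG GTC AGG GAG TCA CTG TAT ACA AGG GGT AGG CAT AAA GCT TTT CAG GTC ATA AGC CTA TTT TAG CAT — no ATG→stop ORF.
Frame +2: CCG GCA CAT GTG AGG TCC CGG TCA GGG AGT CAC TGT ATA CAA GGG GTA GGC ATA AAG CTT TTC AGG TCA TAA GCC TAT TTT AGC ATA — no ATG→stop ORF.
Frame +3: CGG CAC ATG TGA GGT CCC GGT CAG GGA GTC ACT GTA TAC AAG GGG TAG GCA TAA AGC TTT TCA GGT CAT AAG CCT ATT TTA GCA — ATG at 9, stop TGA at 12 → 6 nt.
Frame -1: TAT GCT AAA ATA GGC TTA TGA CCT GAA AAG CTT TAT GCC TAC CCC TTG TAT ACA GTG ACT CCC TGA CCG GGA CCT CAC ATG TGC CGG — no ATG→stop ORF.
Frame -2: ATG CTA AAA TAG GCT TAT GAC CTG AAA AGC TTT ATG CCT ACC CCT TGT ATA CAG TGA CTC CCT GAC CGG GAC CTC ACA TGT GCC GGC — ATG at 2, stop TAG at 11 → 12 nt; ATG at 35, stop TGA at 56 → 24 nt.
Frame -3: TGC TAA AAT AGG CTT ATG ACC TGA AAA GCT TTA TGC CTA CCC CTT GTA TAC AGT GAC TCC CTG ACC GGG ACC TCA CAT GTG CCG — ATG at 18, stop TGA at 24 → 9 nt.
Forward-strand max 6 nt; reverse-strand max 24 nt. The reverse strand has the longer ORF.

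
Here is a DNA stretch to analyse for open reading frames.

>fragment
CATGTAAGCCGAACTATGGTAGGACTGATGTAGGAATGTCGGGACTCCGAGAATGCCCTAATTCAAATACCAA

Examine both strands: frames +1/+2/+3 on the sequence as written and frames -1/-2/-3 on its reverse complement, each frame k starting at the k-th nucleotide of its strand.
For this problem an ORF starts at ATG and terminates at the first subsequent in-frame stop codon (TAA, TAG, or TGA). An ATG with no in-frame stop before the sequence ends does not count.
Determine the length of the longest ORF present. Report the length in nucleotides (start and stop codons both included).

Reverse complement (5'→3'): TTGGTATTTGAATTAGGGCATTCTCGGAGTCCCGACATTCCTACATCAGTCCTACCATAGTTCGGCTTACATG
Frame +1: CAT GTA AGC CGA ACT ATG GTA GGA CTG ATG TAG GAA TGT CGG GAC TCC GAG AAT GCC CTA ATT CAA ATA CCA — ATG at 16, stop TAG at 31 → 18 nt; ATG at 28, stop TAG at 31 → 6 nt.
Frame +2: ATG TAA GCC GAA CTA TGG TAG GAC TGA TGT AGG AAT GTC GGG ACT CCG AGA ATG CCC TAA TTC AAA TAC CAA — ATG at 2, stop TAA at 5 → 6 nt; ATG at 53, stop TAA at 59 → 9 nt.
Frame +3: TGT AAG CCG AAC TAT GGT AGG ACT GAT GTA GGA ATG TCG GGA CTC CGA GAA TGC CCT AAT TCA AAT ACC — no ATG→stop ORF.
Frame -1: TTG GTA TTT GAA TTA GGG CAT TCT CGG AGT CCC GAC ATT CCT ACA TCA GTC CTA CCA TAG TTC GGC TTA CAT — no ATG→stop ORF.
Frame -2: TGG TAT TTG AAT TAG GGC ATT CTC GGA GTC CCG ACA TTC CTA CAT CAG TCC TAC CAT AGT TCG GCT TAC ATG — no ATG→stop ORF.
Frame -3: GGT ATT TGA ATT AGG GCA TTC TCG GAG TCC CGA CAT TCC TAC ATC AGT CCT ACC ATA GTT CGG CTT ACA — no ATG→stop ORF.
Longest: frame +1, positions 16–33, 18 nt = 6 codons = 5 aa. → 18 nucleotides.

18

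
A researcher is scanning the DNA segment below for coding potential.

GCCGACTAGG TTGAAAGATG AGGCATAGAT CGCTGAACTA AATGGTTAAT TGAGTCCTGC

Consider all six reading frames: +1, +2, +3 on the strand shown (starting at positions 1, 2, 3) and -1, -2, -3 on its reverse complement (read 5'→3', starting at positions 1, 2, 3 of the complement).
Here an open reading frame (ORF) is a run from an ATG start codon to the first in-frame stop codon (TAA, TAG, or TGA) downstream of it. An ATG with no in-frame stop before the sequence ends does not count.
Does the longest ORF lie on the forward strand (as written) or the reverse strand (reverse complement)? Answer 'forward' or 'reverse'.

forward

Reverse complement (5'→3'): GCAGGACTCAATTAACCATTTAGTTCAGCGATCTATGCCTCATCTTTCAACCTAGTCGGC
Frame +1: GCC GAC TAG GTT GAA AGA TGA GGC ATA GAT CGC TGA ACT AAA TGG TTA ATT GAG TCC TGC — no ATG→stop ORF.
Frame +2: CCG ACT AGG TTG AAA GAT GAG GCA TAG ATC GCT GAA CTA AAT GGT TAA TTG AGT CCT — no ATG→stop ORF.
Frame +3: CGA CTA GGT TGA AAG ATG AGG CAT AGA TCG CTG AAC TAA ATG GTT AAT TGA GTC CTG — ATG at 18, stop TAA at 39 → 24 nt; ATG at 42, stop TGA at 51 → 12 nt.
Frame -1: GCA GGA CTC AAT TAA CCA TTT AGT TCA GCG ATC TAT GCC TCA TCT TTC AAC CTA GTC GGC — no ATG→stop ORF.
Frame -2: CAG GAC TCA ATT AAC CAT TTA GTT CAG CGA TCT ATG CCT CAT CTT TCA ACC TAG TCG — ATG at 35, stop TAG at 53 → 21 nt.
Frame -3: AGG ACT CAA TTA ACC ATT TAG TTC AGC GAT CTA TGC CTC ATC TTT CAA CCT AGT CGG — no ATG→stop ORF.
Forward-strand max 24 nt; reverse-strand max 21 nt. The forward strand has the longer ORF.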